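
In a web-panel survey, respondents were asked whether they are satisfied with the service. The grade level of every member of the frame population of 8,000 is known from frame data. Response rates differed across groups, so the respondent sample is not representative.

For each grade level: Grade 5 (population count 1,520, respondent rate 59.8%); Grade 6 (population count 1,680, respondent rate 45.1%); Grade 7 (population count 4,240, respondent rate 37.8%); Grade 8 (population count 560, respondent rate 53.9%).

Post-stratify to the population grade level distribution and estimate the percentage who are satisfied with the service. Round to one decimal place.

44.6%

Reweight to the known grade level distribution:
  Grade 5: (1,520/8,000) × 59.8 = 11.362
  Grade 6: (1,680/8,000) × 45.1 = 9.471
  Grade 7: (4,240/8,000) × 37.8 = 20.034
  Grade 8: (560/8,000) × 53.9 = 3.773
Post-stratified estimate = 44.64 → 44.6%.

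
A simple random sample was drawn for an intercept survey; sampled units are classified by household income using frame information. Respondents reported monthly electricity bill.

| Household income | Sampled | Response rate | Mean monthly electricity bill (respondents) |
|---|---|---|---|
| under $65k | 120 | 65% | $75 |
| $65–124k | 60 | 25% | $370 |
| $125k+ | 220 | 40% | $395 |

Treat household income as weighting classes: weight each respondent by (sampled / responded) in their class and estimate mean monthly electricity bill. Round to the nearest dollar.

Inverse-response-rate weighting restores each class to its sampled count, so class totals weight by n_sampled:
  under $65k: 120 × 75 = 9000
  $65–124k: 60 × 370 = 22,200
  $125k+: 220 × 395 = 86,900
Adjusted estimate = 118,100 / 400 = 295.25 → $295.

$295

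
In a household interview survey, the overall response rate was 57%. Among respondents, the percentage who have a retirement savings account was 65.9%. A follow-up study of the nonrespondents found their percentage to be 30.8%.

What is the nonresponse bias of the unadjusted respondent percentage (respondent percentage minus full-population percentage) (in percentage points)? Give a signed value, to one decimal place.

+15.1 percentage points

Nonresponse fraction = 1 − 0.57 = 0.43.
Bias = (nonresponse fraction) × (respondent percentage − nonrespondent percentage)
     = 0.43 × (65.9 − 30.8) = 0.43 × 35.1 = 15.093.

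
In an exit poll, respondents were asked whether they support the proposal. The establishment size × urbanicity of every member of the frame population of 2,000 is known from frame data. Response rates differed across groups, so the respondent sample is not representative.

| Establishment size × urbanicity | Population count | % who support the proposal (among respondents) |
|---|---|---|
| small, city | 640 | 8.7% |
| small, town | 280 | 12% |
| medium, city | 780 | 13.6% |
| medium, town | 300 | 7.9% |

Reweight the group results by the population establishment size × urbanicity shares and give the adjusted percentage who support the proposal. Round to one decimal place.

Each cell contributes population-share × respondent value:
  small, city: (640/2,000) × 8.7 = 2.784
  small, town: (280/2,000) × 12 = 1.68
  medium, city: (780/2,000) × 13.6 = 5.304
  medium, town: (300/2,000) × 7.9 = 1.185
Post-stratified estimate = 10.953 → 11.0%.

11.0%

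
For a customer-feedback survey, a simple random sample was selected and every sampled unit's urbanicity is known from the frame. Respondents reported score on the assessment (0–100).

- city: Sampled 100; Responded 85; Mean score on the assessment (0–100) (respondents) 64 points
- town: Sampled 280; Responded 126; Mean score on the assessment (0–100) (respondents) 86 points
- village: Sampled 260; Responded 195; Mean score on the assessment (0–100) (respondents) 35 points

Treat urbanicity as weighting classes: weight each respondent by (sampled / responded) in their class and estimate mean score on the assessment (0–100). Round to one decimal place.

Class response rates: city 85/100 = 85%, town 126/280 = 45%, village 195/260 = 75%.
Inverse-response-rate weighting restores each class to its sampled count, so class totals weight by n_sampled:
  city: 100 × 64 = 6400
  town: 280 × 86 = 24,080
  village: 260 × 35 = 9100
Adjusted estimate = 39,580 / 640 = 61.8438 → 61.8.

61.8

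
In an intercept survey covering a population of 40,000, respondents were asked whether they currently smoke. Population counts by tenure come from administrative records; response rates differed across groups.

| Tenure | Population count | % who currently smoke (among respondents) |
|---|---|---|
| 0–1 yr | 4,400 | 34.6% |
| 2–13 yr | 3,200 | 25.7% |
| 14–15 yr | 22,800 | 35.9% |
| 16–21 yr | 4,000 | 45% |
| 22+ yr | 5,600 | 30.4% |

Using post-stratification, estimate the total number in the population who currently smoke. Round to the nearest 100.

Apply each group's respondent rate to its population count:
  0–1 yr: 4,400 × 34.6% = 1522.4
  2–13 yr: 3,200 × 25.7% = 822.4
  14–15 yr: 22,800 × 35.9% = 8185.2
  16–21 yr: 4,000 × 45% = 1800
  22+ yr: 5,600 × 30.4% = 1702.4
Estimated total = 14032.4 → 14,000.

14,000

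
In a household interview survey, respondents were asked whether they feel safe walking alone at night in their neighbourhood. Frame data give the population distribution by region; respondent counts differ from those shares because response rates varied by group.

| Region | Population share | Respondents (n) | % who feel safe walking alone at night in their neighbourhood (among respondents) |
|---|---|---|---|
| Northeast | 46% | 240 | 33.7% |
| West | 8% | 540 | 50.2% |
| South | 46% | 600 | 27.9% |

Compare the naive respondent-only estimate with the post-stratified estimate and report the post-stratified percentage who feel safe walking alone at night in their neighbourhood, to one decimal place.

32.4%

Naive respondent-only estimate (weights = respondent counts):
  (240/1380)×33.7 + (540/1380)×50.2 + (600/1380)×27.9 = 37.6348%
Post-stratifying to population shares instead:
  0.46×33.7 + 0.08×50.2 + 0.46×27.9 = 32.352%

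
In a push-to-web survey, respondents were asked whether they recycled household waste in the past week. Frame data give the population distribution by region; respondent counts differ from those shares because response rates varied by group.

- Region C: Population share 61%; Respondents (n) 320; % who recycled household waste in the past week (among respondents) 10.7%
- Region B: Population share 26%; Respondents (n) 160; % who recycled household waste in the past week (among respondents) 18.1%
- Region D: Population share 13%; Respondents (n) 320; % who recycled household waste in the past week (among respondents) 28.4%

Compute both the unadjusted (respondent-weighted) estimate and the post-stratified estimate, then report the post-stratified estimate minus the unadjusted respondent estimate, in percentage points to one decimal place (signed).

Without adjustment, the pooled respondent share is:
  (320/800)×10.7 + (160/800)×18.1 + (320/800)×28.4 = 19.26%
Post-stratified estimate weights by population shares:
  0.61×10.7 + 0.26×18.1 + 0.13×28.4 = 14.925%
Difference = 14.925 − 19.26 = -4.335 pp.

-4.3 percentage points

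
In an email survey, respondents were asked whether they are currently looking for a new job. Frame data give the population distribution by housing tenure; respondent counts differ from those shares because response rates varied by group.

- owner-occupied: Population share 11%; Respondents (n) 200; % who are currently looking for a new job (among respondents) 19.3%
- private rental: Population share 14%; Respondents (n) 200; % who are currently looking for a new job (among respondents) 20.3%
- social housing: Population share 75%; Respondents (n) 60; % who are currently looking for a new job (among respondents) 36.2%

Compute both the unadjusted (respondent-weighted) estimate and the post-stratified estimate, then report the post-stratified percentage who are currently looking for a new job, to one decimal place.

Naive respondent-only estimate (weights = respondent counts):
  (200/460)×19.3 + (200/460)×20.3 + (60/460)×36.2 = 21.9391%
Post-stratified estimate weights by population shares:
  0.11×19.3 + 0.14×20.3 + 0.75×36.2 = 32.115%

32.1%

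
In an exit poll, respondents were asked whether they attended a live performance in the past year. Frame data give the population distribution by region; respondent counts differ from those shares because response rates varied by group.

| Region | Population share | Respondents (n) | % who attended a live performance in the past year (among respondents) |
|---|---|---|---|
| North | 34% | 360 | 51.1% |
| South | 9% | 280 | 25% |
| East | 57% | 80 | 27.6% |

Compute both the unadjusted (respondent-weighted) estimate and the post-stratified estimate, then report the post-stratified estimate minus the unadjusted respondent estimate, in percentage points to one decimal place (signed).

Naive respondent-only estimate (weights = respondent counts):
  (360/720)×51.1 + (280/720)×25 + (80/720)×27.6 = 38.3389%
Post-stratified estimate weights by population shares:
  0.34×51.1 + 0.09×25 + 0.57×27.6 = 35.356%
Difference = 35.356 − 38.3389 = -2.9829 pp.

-3.0 percentage points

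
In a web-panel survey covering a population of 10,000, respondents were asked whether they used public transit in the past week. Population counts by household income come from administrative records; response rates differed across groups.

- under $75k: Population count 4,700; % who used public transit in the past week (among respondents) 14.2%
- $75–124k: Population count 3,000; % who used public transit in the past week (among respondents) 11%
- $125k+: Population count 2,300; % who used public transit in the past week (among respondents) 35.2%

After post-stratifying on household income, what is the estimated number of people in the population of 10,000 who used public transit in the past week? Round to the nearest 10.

1,810

Apply each group's respondent rate to its population count:
  under $75k: 4,700 × 14.2% = 667.4
  $75–124k: 3,000 × 11% = 330
  $125k+: 2,300 × 35.2% = 809.6
Estimated total = 1807 → 1,810.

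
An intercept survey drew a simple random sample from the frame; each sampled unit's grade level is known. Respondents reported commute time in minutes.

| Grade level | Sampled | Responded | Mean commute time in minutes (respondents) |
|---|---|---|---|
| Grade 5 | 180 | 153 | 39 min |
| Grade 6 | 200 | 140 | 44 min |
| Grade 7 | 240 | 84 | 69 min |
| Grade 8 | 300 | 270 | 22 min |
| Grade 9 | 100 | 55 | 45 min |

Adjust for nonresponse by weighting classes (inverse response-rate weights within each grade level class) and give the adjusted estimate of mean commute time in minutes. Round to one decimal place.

42.6

Response rates by class: Grade 5 153/180 = 85%, Grade 6 140/200 = 70%, Grade 7 84/240 = 35%, Grade 8 270/300 = 90%, Grade 9 55/100 = 55%.
Weighting each respondent by the inverse class response rate inflates each class back to its sampled size, so the class weight is n_sampled:
  Grade 5: 180 × 39 = 7020
  Grade 6: 200 × 44 = 8800
  Grade 7: 240 × 69 = 16,560
  Grade 8: 300 × 22 = 6600
  Grade 9: 100 × 45 = 4500
Adjusted estimate = 43,480 / 1,020 = 42.6275 → 42.6.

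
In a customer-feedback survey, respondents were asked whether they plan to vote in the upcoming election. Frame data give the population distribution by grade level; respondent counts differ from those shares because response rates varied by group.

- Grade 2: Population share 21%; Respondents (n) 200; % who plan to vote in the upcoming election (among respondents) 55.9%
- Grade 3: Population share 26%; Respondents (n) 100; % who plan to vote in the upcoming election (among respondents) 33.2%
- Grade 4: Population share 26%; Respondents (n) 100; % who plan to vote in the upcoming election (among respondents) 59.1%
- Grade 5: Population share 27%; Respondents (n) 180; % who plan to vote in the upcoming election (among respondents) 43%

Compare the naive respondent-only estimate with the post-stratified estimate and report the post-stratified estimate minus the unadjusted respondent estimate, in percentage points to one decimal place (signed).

Naive respondent-only estimate (weights = respondent counts):
  (200/580)×55.9 + (100/580)×33.2 + (100/580)×59.1 + (180/580)×43 = 48.5345%
Post-stratified estimate weights by population shares:
  0.21×55.9 + 0.26×33.2 + 0.26×59.1 + 0.27×43 = 47.347%
Difference = 47.347 − 48.5345 = -1.1875 pp.

-1.2 percentage points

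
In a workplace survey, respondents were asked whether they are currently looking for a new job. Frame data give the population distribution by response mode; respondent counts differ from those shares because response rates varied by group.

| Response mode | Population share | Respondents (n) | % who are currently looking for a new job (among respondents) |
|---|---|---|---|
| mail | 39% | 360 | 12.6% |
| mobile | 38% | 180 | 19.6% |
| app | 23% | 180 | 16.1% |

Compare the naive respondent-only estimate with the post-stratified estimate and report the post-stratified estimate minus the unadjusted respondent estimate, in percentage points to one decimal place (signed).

Unadjusted (pooled respondent) estimate weights by respondent counts:
  (360/720)×12.6 + (180/720)×19.6 + (180/720)×16.1 = 15.225%
Post-stratifying to population shares instead:
  0.39×12.6 + 0.38×19.6 + 0.23×16.1 = 16.065%
Difference = 16.065 − 15.225 = 0.84 pp.

+0.8 percentage points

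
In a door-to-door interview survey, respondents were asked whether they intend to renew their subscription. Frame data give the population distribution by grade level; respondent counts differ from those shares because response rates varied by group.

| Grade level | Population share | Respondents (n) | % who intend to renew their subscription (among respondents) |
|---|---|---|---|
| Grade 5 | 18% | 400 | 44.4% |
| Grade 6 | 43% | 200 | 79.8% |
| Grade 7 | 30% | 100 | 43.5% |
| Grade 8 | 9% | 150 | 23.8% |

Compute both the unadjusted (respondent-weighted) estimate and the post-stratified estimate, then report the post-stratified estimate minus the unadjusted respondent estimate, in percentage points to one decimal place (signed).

+8.5 percentage points

Without adjustment, the pooled respondent share is:
  (400/850)×44.4 + (200/850)×79.8 + (100/850)×43.5 + (150/850)×23.8 = 48.9882%
Post-stratified estimate weights by population shares:
  0.18×44.4 + 0.43×79.8 + 0.3×43.5 + 0.09×23.8 = 57.498%
Difference = 57.498 − 48.9882 = 8.5098 pp.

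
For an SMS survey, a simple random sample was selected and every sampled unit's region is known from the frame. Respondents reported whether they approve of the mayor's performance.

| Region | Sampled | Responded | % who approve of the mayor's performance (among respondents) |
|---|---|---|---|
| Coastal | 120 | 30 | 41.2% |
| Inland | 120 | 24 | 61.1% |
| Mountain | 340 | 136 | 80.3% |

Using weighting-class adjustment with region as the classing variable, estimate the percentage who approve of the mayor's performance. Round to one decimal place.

Response rates by class: Coastal 30/120 = 25%, Inland 24/120 = 20%, Mountain 136/340 = 40%.
Inverse-response-rate weighting restores each class to its sampled count, so class totals weight by n_sampled:
  Coastal: 120 × 41.2 = 4944
  Inland: 120 × 61.1 = 7332
  Mountain: 340 × 80.3 = 27,302
Adjusted estimate = 39,578 / 580 = 68.2379 → 68.2%.

68.2%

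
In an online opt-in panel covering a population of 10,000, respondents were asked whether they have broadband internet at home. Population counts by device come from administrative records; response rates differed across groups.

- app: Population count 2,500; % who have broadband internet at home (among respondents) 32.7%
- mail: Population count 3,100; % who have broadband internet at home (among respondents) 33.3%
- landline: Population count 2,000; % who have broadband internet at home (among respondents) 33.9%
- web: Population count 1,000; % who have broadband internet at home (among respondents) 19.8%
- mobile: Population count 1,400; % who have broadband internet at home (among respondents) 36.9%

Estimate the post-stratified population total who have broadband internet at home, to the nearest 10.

Apply each group's respondent rate to its population count:
  app: 2,500 × 32.7% = 817.5
  mail: 3,100 × 33.3% = 1032.3
  landline: 2,000 × 33.9% = 678
  web: 1,000 × 19.8% = 198
  mobile: 1,400 × 36.9% = 516.6
Estimated total = 3242.4 → 3,240.

3,240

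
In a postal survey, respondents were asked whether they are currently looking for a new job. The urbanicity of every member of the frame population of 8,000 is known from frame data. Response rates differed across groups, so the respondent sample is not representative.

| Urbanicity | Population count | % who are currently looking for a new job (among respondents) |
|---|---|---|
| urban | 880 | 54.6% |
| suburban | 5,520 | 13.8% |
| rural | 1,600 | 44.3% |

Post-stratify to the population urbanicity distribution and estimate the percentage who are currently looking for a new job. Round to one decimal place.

24.4%

Reweight to the known urbanicity distribution:
  urban: (880/8,000) × 54.6 = 6.006
  suburban: (5,520/8,000) × 13.8 = 9.522
  rural: (1,600/8,000) × 44.3 = 8.86
Post-stratified estimate = 24.388 → 24.4%.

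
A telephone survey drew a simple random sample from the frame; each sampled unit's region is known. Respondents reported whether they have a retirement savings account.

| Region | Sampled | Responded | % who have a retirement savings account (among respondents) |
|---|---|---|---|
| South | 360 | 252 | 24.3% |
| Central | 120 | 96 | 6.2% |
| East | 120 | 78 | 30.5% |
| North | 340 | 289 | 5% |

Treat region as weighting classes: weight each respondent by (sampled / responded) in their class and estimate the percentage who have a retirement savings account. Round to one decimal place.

15.8%

Class response rates: South 252/360 = 70%, Central 96/120 = 80%, East 78/120 = 65%, North 289/340 = 85%.
Weighting each respondent by the inverse class response rate inflates each class back to its sampled size, so the class weight is n_sampled:
  South: 360 × 24.3 = 8748
  Central: 120 × 6.2 = 744
  East: 120 × 30.5 = 3660
  North: 340 × 5 = 1700
Adjusted estimate = 14,852 / 940 = 15.8 → 15.8%.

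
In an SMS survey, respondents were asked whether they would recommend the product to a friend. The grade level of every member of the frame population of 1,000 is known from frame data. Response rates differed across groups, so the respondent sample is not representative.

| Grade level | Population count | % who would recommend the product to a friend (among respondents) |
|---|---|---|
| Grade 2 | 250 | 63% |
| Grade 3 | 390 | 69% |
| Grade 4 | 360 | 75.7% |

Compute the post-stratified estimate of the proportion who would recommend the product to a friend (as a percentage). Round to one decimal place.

Post-stratification weights by population share, not respondent share:
  Grade 2: (250/1,000) × 63 = 15.75
  Grade 3: (390/1,000) × 69 = 26.91
  Grade 4: (360/1,000) × 75.7 = 27.252
Post-stratified estimate = 69.912 → 69.9%.

69.9%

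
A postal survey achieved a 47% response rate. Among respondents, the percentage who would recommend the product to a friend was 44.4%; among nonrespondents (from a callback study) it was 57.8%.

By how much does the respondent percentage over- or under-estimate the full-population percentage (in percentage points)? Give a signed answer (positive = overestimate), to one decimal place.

-7.1 percentage points

Nonresponse fraction = 1 − 0.47 = 0.53.
Bias = (nonresponse fraction) × (respondent percentage − nonrespondent percentage)
     = 0.53 × (44.4 − 57.8) = 0.53 × -13.4 = -7.102.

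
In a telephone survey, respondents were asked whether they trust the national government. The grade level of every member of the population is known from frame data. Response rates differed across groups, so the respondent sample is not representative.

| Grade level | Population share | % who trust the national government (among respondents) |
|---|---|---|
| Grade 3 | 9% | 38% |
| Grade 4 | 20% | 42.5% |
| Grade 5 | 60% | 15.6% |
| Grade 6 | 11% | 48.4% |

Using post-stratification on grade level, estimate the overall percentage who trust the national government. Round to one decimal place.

26.6%

Weight each group's respondent value by its population share:
  Grade 3: 0.09 × 38 = 3.42
  Grade 4: 0.2 × 42.5 = 8.5
  Grade 5: 0.6 × 15.6 = 9.36
  Grade 6: 0.11 × 48.4 = 5.324
Post-stratified estimate = 26.604 → 26.6%.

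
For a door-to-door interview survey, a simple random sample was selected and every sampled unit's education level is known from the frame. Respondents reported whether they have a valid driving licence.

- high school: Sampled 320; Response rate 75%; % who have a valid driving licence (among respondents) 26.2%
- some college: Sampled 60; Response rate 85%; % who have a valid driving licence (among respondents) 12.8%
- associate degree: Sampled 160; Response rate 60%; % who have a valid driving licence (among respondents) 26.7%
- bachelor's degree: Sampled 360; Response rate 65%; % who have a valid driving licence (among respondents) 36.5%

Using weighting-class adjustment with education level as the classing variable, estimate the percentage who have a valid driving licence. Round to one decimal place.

29.5%

With weight = n_sampled/n_responded per class, the weighted class total is n_sampled:
  high school: 320 × 26.2 = 8384
  some college: 60 × 12.8 = 768
  associate degree: 160 × 26.7 = 4272
  bachelor's degree: 360 × 36.5 = 13,140
Adjusted estimate = 26,564 / 900 = 29.5156 → 29.5%.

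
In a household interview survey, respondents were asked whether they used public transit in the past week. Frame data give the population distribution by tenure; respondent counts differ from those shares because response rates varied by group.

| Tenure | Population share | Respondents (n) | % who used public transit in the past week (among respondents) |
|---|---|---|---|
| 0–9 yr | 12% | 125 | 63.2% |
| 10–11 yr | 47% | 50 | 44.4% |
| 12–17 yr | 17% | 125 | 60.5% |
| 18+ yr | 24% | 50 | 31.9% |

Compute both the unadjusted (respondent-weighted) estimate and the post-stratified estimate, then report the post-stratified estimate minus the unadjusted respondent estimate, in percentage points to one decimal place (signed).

-8.7 percentage points

Without adjustment, the pooled respondent share is:
  (125/350)×63.2 + (50/350)×44.4 + (125/350)×60.5 + (50/350)×31.9 = 55.0786%
Post-stratified estimate weights by population shares:
  0.12×63.2 + 0.47×44.4 + 0.17×60.5 + 0.24×31.9 = 46.393%
Difference = 46.393 − 55.0786 = -8.6856 pp.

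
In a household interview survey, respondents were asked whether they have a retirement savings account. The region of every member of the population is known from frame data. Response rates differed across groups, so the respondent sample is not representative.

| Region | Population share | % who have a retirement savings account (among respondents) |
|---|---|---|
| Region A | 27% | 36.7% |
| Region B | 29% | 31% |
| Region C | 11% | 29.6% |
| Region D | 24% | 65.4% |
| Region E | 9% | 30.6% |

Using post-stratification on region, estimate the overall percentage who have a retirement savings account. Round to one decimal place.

40.6%

Post-stratification weights by population share, not respondent share:
  Region A: 0.27 × 36.7 = 9.909
  Region B: 0.29 × 31 = 8.99
  Region C: 0.11 × 29.6 = 3.256
  Region D: 0.24 × 65.4 = 15.696
  Region E: 0.09 × 30.6 = 2.754
Post-stratified estimate = 40.605 → 40.6%.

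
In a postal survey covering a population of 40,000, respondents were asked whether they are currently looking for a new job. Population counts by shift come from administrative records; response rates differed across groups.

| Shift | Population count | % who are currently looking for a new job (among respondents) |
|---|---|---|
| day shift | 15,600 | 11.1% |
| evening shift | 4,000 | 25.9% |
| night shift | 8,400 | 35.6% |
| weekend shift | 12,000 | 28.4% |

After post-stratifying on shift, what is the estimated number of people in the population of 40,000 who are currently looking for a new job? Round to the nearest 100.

Each cell contributes its population count × the respondent rate:
  day shift: 15,600 × 11.1% = 1731.6
  evening shift: 4,000 × 25.9% = 1036
  night shift: 8,400 × 35.6% = 2990.4
  weekend shift: 12,000 × 28.4% = 3408
Estimated total = 9166 → 9,200.

9,200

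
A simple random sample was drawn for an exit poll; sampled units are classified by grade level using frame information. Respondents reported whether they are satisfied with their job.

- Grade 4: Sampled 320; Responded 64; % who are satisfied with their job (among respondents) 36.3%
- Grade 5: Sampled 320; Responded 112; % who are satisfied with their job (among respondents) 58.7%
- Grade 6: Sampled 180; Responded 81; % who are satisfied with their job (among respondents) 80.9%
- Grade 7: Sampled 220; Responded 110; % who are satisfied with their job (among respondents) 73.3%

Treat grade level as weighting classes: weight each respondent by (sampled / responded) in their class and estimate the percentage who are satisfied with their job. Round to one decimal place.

58.7%

Class response rates: Grade 4 64/320 = 20%, Grade 5 112/320 = 35%, Grade 6 81/180 = 45%, Grade 7 110/220 = 50%.
Inverse-response-rate weighting restores each class to its sampled count, so class totals weight by n_sampled:
  Grade 4: 320 × 36.3 = 11,616
  Grade 5: 320 × 58.7 = 18,784
  Grade 6: 180 × 80.9 = 14562
  Grade 7: 220 × 73.3 = 16,126
Adjusted estimate = 61,088 / 1,040 = 58.7385 → 58.7%.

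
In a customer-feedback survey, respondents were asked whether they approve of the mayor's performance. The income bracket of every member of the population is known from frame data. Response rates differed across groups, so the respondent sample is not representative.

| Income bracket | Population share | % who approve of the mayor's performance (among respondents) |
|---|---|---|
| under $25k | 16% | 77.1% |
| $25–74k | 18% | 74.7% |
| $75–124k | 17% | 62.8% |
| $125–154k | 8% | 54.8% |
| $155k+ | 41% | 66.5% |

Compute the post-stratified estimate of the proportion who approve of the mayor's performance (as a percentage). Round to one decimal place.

68.1%

Weight each group's respondent value by its population share:
  under $25k: 0.16 × 77.1 = 12.336
  $25–74k: 0.18 × 74.7 = 13.446
  $75–124k: 0.17 × 62.8 = 10.676
  $125–154k: 0.08 × 54.8 = 4.384
  $155k+: 0.41 × 66.5 = 27.265
Post-stratified estimate = 68.107 → 68.1%.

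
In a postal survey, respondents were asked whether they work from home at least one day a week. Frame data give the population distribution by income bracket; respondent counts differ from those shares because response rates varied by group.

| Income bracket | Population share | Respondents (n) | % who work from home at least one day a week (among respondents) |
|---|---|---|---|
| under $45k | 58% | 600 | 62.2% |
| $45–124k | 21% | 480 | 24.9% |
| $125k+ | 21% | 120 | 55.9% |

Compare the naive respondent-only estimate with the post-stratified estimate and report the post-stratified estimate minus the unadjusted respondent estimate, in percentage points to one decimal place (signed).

+6.4 percentage points

Naive respondent-only estimate (weights = respondent counts):
  (600/1200)×62.2 + (480/1200)×24.9 + (120/1200)×55.9 = 46.65%
Post-stratified estimate weights by population shares:
  0.58×62.2 + 0.21×24.9 + 0.21×55.9 = 53.044%
Difference = 53.044 − 46.65 = 6.394 pp.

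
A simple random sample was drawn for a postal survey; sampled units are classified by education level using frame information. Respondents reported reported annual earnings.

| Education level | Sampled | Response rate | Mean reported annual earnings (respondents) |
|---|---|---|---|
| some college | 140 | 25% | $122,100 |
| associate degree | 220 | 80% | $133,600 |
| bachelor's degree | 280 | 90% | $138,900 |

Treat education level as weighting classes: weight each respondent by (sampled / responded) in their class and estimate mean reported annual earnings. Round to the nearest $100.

$133,400

Each respondent's weight = sampled/responded in their class; summing within a class gives n_sampled, so:
  some college: 140 × 122,100 = 17,094,000
  associate degree: 220 × 133,600 = 29,392,000
  bachelor's degree: 280 × 138,900 = 38,892,000
Adjusted estimate = 85,378,000 / 640 = 133403 → $133,400.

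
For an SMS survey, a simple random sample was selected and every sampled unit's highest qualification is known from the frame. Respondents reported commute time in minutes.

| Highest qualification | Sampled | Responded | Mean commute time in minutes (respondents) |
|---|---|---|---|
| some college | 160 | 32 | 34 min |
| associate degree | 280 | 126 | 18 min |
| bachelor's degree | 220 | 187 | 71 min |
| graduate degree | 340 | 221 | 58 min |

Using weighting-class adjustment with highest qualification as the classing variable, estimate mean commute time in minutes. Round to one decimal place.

Response rates by class: some college 32/160 = 20%, associate degree 126/280 = 45%, bachelor's degree 187/220 = 85%, graduate degree 221/340 = 65%.
Each respondent's weight = sampled/responded in their class; summing within a class gives n_sampled, so:
  some college: 160 × 34 = 5440
  associate degree: 280 × 18 = 5040
  bachelor's degree: 220 × 71 = 15,620
  graduate degree: 340 × 58 = 19,720
Adjusted estimate = 45,820 / 1,000 = 45.82 → 45.8.

45.8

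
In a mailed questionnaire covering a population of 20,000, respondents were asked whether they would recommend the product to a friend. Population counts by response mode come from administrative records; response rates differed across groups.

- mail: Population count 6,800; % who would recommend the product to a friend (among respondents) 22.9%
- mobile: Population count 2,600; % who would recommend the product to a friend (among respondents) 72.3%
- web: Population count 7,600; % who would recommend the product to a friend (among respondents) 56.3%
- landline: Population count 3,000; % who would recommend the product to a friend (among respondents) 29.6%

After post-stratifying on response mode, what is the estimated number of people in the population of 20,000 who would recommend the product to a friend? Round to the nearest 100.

Each cell contributes its population count × the respondent rate:
  mail: 6,800 × 22.9% = 1557.2
  mobile: 2,600 × 72.3% = 1879.8
  web: 7,600 × 56.3% = 4278.8
  landline: 3,000 × 29.6% = 888
Estimated total = 8603.8 → 8,600.

8,600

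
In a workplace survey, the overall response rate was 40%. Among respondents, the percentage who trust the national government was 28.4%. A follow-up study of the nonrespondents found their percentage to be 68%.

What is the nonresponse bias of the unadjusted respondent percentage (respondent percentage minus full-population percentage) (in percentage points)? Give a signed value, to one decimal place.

-23.8 percentage points

Nonresponse fraction = 1 − 0.4 = 0.6.
Bias = (nonresponse fraction) × (respondent percentage − nonrespondent percentage)
     = 0.6 × (28.4 − 68) = 0.6 × -39.6 = -23.76.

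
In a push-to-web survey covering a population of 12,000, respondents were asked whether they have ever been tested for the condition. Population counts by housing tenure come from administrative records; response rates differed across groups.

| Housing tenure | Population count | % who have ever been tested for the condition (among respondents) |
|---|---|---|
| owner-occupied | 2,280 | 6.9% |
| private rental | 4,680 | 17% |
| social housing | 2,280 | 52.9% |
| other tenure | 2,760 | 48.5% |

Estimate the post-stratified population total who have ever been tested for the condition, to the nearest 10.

3,500

Apply each group's respondent rate to its population count:
  owner-occupied: 2,280 × 6.9% = 157.32
  private rental: 4,680 × 17% = 795.6
  social housing: 2,280 × 52.9% = 1206.12
  other tenure: 2,760 × 48.5% = 1338.6
Estimated total = 3497.64 → 3,500.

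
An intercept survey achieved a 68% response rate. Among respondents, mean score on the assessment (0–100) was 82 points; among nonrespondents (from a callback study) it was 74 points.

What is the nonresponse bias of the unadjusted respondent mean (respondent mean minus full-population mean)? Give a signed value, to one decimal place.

Nonresponse fraction = 1 − 0.68 = 0.32.
Bias = (nonresponse fraction) × (respondent mean − nonrespondent mean)
     = 0.32 × (82 − 74) = 0.32 × 8 = 2.56.

+2.6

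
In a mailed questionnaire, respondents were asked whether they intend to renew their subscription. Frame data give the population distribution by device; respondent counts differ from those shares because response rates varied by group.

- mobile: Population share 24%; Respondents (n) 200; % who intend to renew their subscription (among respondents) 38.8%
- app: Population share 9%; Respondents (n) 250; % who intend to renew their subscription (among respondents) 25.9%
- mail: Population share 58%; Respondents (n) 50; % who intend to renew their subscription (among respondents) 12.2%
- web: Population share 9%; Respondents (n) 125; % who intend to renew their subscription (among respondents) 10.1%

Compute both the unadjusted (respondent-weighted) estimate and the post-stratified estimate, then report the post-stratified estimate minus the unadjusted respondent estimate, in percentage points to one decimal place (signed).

-6.1 percentage points

Naive respondent-only estimate (weights = respondent counts):
  (200/625)×38.8 + (250/625)×25.9 + (50/625)×12.2 + (125/625)×10.1 = 25.772%
Reweighting by population device shares:
  0.24×38.8 + 0.09×25.9 + 0.58×12.2 + 0.09×10.1 = 19.628%
Difference = 19.628 − 25.772 = -6.144 pp.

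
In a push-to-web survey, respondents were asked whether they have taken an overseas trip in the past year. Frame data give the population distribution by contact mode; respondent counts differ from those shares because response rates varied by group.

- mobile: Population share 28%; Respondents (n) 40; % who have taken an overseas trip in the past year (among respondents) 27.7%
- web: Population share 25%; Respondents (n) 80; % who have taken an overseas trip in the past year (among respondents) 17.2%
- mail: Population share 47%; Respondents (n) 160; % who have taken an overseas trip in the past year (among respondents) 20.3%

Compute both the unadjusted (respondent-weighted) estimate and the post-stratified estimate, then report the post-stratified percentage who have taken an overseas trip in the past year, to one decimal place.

21.6%

Without adjustment, the pooled respondent share is:
  (40/280)×27.7 + (80/280)×17.2 + (160/280)×20.3 = 20.4714%
Post-stratifying to population shares instead:
  0.28×27.7 + 0.25×17.2 + 0.47×20.3 = 21.597%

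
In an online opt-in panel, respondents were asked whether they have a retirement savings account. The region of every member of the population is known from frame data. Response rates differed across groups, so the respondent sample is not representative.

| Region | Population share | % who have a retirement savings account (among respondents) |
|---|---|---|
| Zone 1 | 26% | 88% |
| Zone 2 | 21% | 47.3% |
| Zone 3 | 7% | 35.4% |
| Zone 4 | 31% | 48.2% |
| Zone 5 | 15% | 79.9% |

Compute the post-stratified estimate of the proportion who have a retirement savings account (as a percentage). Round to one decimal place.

62.2%

Reweight to the known region distribution:
  Zone 1: 0.26 × 88 = 22.88
  Zone 2: 0.21 × 47.3 = 9.933
  Zone 3: 0.07 × 35.4 = 2.478
  Zone 4: 0.31 × 48.2 = 14.942
  Zone 5: 0.15 × 79.9 = 11.985
Post-stratified estimate = 62.218 → 62.2%.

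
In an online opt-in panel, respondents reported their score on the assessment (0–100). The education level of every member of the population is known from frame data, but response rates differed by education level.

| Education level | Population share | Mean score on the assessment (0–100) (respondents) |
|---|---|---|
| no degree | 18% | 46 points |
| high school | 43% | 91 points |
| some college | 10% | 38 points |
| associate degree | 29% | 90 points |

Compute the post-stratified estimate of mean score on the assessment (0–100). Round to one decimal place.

Weight each group's respondent value by its population share:
  no degree: 0.18 × 46 = 8.28
  high school: 0.43 × 91 = 39.13
  some college: 0.1 × 38 = 3.8
  associate degree: 0.29 × 90 = 26.1
Post-stratified estimate = 77.31 → 77.3.

77.3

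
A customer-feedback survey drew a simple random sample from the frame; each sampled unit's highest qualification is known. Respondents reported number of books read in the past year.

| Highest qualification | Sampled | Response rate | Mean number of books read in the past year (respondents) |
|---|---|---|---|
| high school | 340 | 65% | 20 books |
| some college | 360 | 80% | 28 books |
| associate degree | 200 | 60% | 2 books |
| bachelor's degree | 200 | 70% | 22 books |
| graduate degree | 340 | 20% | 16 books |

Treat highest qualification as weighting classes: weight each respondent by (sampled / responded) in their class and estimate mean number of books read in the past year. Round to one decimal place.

18.8

Inverse-response-rate weighting restores each class to its sampled count, so class totals weight by n_sampled:
  high school: 340 × 20 = 6800
  some college: 360 × 28 = 10,080
  associate degree: 200 × 2 = 400
  bachelor's degree: 200 × 22 = 4400
  graduate degree: 340 × 16 = 5440
Adjusted estimate = 27,120 / 1,440 = 18.8333 → 18.8.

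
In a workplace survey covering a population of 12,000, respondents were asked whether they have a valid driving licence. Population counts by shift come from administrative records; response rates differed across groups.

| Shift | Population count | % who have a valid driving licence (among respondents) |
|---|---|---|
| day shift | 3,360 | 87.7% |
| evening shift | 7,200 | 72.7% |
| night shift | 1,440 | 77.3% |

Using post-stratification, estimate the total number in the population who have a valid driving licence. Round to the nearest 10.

9,290

Apply each group's respondent rate to its population count:
  day shift: 3,360 × 87.7% = 2946.72
  evening shift: 7,200 × 72.7% = 5234.4
  night shift: 1,440 × 77.3% = 1113.12
Estimated total = 9294.24 → 9,290.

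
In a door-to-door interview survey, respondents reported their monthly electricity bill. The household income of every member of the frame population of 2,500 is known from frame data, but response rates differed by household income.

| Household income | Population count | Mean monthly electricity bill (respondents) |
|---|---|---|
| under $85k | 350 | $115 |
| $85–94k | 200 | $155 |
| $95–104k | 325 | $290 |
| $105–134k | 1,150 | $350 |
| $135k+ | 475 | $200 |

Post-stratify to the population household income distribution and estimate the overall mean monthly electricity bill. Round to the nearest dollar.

Each cell contributes population-share × respondent value:
  under $85k: (350/2,500) × 115 = 16.1
  $85–94k: (200/2,500) × 155 = 12.4
  $95–104k: (325/2,500) × 290 = 37.7
  $105–134k: (1,150/2,500) × 350 = 161
  $135k+: (475/2,500) × 200 = 38
Post-stratified estimate = 265.2 → $265.

$265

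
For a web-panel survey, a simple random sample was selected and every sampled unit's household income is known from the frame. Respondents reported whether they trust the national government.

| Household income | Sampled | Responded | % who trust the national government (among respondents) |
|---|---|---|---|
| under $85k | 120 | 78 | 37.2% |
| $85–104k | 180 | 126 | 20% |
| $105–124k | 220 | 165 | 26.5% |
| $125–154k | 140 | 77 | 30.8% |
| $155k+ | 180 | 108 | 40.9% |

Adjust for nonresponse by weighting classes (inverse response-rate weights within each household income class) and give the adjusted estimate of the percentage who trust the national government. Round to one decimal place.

30.4%

Response rates by class: under $85k 78/120 = 65%, $85–104k 126/180 = 70%, $105–124k 165/220 = 75%, $125–154k 77/140 = 55%, $155k+ 108/180 = 60%.
Weighting each respondent by the inverse class response rate inflates each class back to its sampled size, so the class weight is n_sampled:
  under $85k: 120 × 37.2 = 4464
  $85–104k: 180 × 20 = 3600
  $105–124k: 220 × 26.5 = 5830
  $125–154k: 140 × 30.8 = 4312
  $155k+: 180 × 40.9 = 7362
Adjusted estimate = 25,568 / 840 = 30.4381 → 30.4%.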